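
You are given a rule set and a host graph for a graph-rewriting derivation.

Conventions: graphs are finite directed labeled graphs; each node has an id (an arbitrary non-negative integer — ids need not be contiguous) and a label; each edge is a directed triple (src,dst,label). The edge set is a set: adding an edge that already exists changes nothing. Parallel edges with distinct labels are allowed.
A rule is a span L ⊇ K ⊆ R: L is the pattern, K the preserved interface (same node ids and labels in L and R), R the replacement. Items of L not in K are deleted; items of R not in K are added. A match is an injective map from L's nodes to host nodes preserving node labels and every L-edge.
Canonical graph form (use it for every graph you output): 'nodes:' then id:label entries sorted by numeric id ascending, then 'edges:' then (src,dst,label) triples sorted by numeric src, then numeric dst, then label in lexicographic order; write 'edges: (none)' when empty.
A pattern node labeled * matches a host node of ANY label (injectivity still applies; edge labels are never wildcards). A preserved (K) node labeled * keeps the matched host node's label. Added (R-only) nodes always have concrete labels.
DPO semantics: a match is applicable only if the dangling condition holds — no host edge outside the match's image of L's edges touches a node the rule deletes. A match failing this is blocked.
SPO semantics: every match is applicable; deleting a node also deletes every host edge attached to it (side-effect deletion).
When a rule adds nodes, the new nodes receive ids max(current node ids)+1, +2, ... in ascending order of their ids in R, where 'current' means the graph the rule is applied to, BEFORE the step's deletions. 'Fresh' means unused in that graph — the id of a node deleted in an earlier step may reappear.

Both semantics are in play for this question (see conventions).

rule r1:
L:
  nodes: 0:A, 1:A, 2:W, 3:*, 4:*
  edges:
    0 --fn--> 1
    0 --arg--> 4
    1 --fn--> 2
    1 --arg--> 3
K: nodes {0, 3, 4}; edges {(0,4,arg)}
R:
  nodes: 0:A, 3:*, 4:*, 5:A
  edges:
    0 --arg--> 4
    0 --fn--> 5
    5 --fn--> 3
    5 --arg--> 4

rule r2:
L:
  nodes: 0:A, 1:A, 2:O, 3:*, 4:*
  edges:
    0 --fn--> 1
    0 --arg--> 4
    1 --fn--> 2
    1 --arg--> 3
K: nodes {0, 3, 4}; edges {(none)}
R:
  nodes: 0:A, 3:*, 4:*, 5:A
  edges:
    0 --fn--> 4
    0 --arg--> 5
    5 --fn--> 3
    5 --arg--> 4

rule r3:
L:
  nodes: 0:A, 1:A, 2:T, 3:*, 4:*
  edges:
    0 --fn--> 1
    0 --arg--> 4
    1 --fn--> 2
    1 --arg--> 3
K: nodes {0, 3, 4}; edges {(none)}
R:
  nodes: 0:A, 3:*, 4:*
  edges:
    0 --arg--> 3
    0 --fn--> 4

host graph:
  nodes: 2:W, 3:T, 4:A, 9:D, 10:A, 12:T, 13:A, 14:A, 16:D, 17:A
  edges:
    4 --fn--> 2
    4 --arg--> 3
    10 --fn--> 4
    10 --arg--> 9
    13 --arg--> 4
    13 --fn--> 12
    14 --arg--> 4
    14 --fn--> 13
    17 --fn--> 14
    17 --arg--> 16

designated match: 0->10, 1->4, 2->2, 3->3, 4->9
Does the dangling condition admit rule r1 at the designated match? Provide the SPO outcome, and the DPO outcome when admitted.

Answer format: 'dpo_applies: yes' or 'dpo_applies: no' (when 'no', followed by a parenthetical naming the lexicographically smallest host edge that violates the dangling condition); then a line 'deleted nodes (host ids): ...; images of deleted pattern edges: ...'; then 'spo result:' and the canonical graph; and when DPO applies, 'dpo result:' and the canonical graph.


dpo_applies: no
(the rule deletes node 4, which keeps host edge (13,4,arg) outside the match image — the dangling condition fails, DPO blocks; SPO proceeds and side-deletes such edges)
deleted nodes (host ids): 2, 4; images of deleted pattern edges: (4,2,fn); (4,3,arg); (10,4,fn)
spo result:
nodes: 3:T, 9:D, 10:A, 12:T, 13:A, 14:A, 16:D, 17:A, 18:A
edges: (10,9,arg); (10,18,fn); (13,12,fn); (14,13,fn); (17,14,fn); (17,16,arg); (18,3,fn); (18,9,arg)


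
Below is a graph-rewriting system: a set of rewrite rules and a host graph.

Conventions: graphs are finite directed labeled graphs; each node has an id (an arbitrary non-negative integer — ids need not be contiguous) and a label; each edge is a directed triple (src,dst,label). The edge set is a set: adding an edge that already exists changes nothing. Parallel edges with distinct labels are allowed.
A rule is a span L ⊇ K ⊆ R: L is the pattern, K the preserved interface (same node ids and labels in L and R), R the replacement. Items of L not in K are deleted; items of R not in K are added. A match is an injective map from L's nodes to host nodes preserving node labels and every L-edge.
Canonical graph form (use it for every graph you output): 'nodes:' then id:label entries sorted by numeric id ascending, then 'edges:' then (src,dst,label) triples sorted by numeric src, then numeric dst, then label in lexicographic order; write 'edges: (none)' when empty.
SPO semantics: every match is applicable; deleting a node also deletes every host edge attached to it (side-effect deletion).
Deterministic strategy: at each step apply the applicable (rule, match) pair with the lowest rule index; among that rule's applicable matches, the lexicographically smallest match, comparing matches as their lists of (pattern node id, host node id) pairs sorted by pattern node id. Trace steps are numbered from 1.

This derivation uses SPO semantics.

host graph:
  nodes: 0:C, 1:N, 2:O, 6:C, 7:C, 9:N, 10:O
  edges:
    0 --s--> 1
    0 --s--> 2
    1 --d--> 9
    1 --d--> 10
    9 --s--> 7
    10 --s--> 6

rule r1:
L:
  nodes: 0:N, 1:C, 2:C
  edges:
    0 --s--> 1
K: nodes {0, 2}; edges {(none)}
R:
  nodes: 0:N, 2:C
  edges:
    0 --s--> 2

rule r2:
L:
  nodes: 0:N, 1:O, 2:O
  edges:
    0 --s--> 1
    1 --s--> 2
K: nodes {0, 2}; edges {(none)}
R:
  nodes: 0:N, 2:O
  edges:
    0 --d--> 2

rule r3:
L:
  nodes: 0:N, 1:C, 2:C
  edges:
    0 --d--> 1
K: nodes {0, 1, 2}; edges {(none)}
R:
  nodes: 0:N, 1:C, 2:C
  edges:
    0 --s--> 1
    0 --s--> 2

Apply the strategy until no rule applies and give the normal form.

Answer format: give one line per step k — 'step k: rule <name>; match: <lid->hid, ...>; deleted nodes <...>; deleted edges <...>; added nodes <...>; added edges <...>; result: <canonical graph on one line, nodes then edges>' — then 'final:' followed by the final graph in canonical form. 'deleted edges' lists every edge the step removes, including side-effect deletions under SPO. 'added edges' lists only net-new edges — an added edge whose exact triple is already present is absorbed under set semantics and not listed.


step 1: rule r1; match: 0->9, 1->7, 2->0; deleted nodes 7; deleted edges (9,7,s); added nodes (none); added edges (9,0,s); result: nodes: 0:C, 1:N, 2:O, 6:C, 9:N, 10:O edges: (0,1,s); (0,2,s); (1,9,d); (1,10,d); (9,0,s); (10,6,s)
step 2: rule r1; match: 0->9, 1->0, 2->6; deleted nodes 0; deleted edges (0,1,s); (0,2,s); (9,0,s); added nodes (none); added edges (9,6,s); result: nodes: 1:N, 2:O, 6:C, 9:N, 10:O edges: (1,9,d); (1,10,d); (9,6,s); (10,6,s)
final:
nodes: 1:N, 2:O, 6:C, 9:N, 10:O
edges: (1,9,d); (1,10,d); (9,6,s); (10,6,s)


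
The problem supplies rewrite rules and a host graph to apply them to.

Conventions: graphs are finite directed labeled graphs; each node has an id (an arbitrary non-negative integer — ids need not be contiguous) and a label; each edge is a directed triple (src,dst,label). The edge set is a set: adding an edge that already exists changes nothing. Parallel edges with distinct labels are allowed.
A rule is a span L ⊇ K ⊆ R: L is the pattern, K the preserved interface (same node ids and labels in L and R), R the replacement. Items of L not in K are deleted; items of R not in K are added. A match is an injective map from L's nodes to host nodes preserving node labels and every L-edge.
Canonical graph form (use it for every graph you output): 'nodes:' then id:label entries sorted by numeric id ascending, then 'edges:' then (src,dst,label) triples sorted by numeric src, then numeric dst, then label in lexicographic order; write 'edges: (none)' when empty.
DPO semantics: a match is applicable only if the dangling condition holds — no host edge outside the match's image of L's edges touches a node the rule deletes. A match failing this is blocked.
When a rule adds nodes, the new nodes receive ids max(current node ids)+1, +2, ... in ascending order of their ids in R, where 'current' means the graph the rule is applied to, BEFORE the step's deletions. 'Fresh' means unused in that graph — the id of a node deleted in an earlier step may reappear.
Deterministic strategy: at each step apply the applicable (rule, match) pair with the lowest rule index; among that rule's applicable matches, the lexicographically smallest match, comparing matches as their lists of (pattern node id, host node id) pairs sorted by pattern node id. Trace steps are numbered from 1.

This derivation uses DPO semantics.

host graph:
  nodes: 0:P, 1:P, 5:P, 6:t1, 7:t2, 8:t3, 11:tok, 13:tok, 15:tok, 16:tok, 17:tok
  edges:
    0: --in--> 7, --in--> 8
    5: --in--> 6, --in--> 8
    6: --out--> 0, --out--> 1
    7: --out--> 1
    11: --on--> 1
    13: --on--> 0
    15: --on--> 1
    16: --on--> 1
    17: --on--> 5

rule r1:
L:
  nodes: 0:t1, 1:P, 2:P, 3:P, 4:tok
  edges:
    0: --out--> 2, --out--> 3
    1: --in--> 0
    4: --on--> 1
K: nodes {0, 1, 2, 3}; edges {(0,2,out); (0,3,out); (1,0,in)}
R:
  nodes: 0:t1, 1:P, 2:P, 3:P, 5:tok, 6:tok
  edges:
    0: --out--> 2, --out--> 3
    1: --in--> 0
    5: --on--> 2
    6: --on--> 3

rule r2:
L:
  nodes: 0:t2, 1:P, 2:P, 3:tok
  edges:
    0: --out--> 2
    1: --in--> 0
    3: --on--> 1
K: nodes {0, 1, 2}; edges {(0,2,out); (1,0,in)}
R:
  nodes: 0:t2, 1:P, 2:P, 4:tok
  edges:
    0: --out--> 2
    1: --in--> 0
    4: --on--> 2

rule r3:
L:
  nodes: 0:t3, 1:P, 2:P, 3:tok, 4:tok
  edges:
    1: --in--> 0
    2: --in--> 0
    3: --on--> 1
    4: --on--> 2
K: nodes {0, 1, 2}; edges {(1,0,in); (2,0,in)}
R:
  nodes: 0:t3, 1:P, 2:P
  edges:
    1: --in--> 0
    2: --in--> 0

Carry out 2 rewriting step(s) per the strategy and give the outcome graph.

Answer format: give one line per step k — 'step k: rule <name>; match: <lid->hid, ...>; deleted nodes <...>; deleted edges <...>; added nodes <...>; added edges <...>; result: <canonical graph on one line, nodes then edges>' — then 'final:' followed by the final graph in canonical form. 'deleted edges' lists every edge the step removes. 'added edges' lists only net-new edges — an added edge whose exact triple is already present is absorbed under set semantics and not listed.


step 1: rule r1; match: 0->6, 1->5, 2->0, 3->1, 4->17; deleted nodes 17; deleted edges (17,5,on); added nodes 18, 19; added edges (18,0,on); (19,1,on); result: nodes: 0:P, 1:P, 5:P, 6:t1, 7:t2, 8:t3, 11:tok, 13:tok, 15:tok, 16:tok, 18:tok, 19:tok edges: (0,7,in); (0,8,in); (5,6,in); (5,8,in); (6,0,out); (6,1,out); (7,1,out); (11,1,on); (13,0,on); (15,1,on); (16,1,on); (18,0,on); (19,1,on)
step 2: rule r2; match: 0->7, 1->0, 2->1, 3->13; deleted nodes 13; deleted edges (13,0,on); added nodes 20; added edges (20,1,on); result: nodes: 0:P, 1:P, 5:P, 6:t1, 7:t2, 8:t3, 11:tok, 15:tok, 16:tok, 18:tok, 19:tok, 20:tok edges: (0,7,in); (0,8,in); (5,6,in); (5,8,in); (6,0,out); (6,1,out); (7,1,out); (11,1,on); (15,1,on); (16,1,on); (18,0,on); (19,1,on); (20,1,on)
final:
nodes: 0:P, 1:P, 5:P, 6:t1, 7:t2, 8:t3, 11:tok, 15:tok, 16:tok, 18:tok, 19:tok, 20:tok
edges: (0,7,in); (0,8,in); (5,6,in); (5,8,in); (6,0,out); (6,1,out); (7,1,out); (11,1,on); (15,1,on); (16,1,on); (18,0,on); (19,1,on); (20,1,on)


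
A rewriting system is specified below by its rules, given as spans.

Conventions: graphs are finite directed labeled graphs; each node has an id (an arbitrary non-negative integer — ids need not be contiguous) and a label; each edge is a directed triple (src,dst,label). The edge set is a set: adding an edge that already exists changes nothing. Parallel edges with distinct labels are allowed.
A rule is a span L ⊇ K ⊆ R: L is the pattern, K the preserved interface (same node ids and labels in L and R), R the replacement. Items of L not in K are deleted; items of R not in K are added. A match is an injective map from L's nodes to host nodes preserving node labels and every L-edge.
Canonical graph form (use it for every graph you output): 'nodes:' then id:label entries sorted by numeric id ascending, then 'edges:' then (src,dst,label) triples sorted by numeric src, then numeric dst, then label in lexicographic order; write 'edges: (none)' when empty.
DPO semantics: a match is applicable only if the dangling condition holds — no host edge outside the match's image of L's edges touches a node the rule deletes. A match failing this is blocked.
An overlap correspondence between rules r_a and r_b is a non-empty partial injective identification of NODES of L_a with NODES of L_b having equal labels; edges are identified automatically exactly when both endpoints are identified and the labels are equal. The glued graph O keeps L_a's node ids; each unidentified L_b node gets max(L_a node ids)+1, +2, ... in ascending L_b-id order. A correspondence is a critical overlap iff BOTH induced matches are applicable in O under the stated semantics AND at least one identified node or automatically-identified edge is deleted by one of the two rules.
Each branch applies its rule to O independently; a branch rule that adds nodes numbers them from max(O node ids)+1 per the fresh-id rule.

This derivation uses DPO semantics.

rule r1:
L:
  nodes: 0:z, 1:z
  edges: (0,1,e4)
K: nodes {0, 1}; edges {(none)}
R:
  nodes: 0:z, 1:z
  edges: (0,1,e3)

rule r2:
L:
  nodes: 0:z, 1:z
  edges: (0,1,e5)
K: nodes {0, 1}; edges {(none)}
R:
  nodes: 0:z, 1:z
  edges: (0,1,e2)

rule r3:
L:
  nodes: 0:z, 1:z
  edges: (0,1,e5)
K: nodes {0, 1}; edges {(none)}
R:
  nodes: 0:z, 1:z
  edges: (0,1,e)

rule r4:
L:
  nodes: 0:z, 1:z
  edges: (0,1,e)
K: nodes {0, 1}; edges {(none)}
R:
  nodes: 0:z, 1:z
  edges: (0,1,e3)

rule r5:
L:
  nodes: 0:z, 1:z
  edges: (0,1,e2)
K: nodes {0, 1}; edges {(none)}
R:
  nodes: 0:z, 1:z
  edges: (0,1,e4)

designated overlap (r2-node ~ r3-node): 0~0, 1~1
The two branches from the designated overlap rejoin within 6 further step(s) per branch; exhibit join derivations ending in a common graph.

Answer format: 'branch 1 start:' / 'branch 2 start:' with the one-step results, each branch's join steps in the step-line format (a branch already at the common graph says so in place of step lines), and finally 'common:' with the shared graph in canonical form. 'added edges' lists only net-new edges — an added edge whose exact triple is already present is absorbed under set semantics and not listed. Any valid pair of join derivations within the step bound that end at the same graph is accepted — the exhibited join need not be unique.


branch 1 start:
nodes: 0:z, 1:z
edges: (0,1,e2)
branch 2 start:
nodes: 0:z, 1:z
edges: (0,1,e)
branch 1 step 1: rule r5; match: 0->0, 1->1; deleted nodes (none); deleted edges (0,1,e2); added nodes (none); added edges (0,1,e4); result: nodes: 0:z, 1:z edges: (0,1,e4)
branch 1 step 2: rule r1; match: 0->0, 1->1; deleted nodes (none); deleted edges (0,1,e4); added nodes (none); added edges (0,1,e3); result: nodes: 0:z, 1:z edges: (0,1,e3)
branch 2 step 1: rule r4; match: 0->0, 1->1; deleted nodes (none); deleted edges (0,1,e); added nodes (none); added edges (0,1,e3); result: nodes: 0:z, 1:z edges: (0,1,e3)
common:
nodes: 0:z, 1:z
edges: (0,1,e3)


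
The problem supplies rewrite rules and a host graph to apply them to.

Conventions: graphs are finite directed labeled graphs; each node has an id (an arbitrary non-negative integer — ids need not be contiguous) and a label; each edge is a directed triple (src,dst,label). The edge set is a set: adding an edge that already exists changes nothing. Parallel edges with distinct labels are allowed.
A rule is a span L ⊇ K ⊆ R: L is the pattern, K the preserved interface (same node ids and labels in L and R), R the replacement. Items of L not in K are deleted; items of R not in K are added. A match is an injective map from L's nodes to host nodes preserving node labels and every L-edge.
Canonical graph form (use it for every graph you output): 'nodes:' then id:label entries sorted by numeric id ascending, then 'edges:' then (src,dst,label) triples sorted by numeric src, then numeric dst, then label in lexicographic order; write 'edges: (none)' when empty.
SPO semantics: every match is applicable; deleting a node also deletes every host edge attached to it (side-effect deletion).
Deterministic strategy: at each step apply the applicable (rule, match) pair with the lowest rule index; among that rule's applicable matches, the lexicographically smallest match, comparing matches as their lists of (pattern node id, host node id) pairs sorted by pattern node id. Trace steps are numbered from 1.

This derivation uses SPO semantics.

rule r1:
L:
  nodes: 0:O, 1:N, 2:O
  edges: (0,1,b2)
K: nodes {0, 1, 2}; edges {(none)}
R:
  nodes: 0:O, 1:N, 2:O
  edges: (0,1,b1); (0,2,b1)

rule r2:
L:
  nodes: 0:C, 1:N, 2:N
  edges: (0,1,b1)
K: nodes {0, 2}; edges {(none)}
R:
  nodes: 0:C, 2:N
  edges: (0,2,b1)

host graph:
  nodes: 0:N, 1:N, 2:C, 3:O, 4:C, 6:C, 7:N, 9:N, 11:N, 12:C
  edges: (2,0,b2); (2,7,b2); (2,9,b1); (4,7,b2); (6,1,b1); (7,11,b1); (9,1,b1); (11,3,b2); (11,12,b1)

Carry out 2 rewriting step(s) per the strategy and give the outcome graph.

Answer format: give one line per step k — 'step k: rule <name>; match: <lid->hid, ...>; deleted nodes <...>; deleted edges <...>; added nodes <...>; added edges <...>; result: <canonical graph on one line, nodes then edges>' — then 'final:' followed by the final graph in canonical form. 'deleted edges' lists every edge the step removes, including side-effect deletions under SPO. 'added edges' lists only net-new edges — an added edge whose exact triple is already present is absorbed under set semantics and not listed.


step 1: rule r2; match: 0->2, 1->9, 2->0; deleted nodes 9; deleted edges (2,9,b1); (9,1,b1); added nodes (none); added edges (2,0,b1); result: nodes: 0:N, 1:N, 2:C, 3:O, 4:C, 6:C, 7:N, 11:N, 12:C edges: (2,0,b1); (2,0,b2); (2,7,b2); (4,7,b2); (6,1,b1); (7,11,b1); (11,3,b2); (11,12,b1)
step 2: rule r2; match: 0->2, 1->0, 2->1; deleted nodes 0; deleted edges (2,0,b1); (2,0,b2); added nodes (none); added edges (2,1,b1); result: nodes: 1:N, 2:C, 3:O, 4:C, 6:C, 7:N, 11:N, 12:C edges: (2,1,b1); (2,7,b2); (4,7,b2); (6,1,b1); (7,11,b1); (11,3,b2); (11,12,b1)
final:
nodes: 1:N, 2:C, 3:O, 4:C, 6:C, 7:N, 11:N, 12:C
edges: (2,1,b1); (2,7,b2); (4,7,b2); (6,1,b1); (7,11,b1); (11,3,b2); (11,12,b1)


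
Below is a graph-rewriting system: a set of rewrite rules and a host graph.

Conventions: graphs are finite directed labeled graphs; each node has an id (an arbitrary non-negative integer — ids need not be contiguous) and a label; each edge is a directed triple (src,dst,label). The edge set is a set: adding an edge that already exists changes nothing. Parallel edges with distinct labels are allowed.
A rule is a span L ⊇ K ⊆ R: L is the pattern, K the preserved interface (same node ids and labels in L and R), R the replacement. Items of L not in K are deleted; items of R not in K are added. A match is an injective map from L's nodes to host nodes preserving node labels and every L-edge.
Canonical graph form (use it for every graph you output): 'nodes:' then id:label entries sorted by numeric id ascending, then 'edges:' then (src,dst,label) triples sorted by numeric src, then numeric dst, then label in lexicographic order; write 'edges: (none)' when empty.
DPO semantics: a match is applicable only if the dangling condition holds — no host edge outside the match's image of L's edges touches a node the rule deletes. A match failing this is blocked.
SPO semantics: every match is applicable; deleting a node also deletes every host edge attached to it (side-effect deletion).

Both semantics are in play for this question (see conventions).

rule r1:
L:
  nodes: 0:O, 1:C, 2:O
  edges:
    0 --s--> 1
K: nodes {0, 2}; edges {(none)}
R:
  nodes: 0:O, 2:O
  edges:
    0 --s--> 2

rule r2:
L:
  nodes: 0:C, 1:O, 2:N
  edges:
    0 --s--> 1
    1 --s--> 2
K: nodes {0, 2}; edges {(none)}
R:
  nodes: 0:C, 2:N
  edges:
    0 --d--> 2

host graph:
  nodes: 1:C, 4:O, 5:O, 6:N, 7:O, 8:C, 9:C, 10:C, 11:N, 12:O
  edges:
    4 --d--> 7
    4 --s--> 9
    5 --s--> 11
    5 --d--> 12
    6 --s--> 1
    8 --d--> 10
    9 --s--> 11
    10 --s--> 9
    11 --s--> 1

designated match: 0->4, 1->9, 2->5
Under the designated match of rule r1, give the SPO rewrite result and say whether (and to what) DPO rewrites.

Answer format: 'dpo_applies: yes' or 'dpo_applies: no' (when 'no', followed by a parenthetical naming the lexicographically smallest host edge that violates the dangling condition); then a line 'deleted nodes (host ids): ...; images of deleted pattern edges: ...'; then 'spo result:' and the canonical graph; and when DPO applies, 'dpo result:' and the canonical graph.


dpo_applies: no
(the rule deletes node 9, which keeps host edge (9,11,s) outside the match image — the dangling condition fails, DPO blocks; SPO proceeds and side-deletes such edges)
deleted nodes (host ids): 9; images of deleted pattern edges: (4,9,s)
spo result:
nodes: 1:C, 4:O, 5:O, 6:N, 7:O, 8:C, 10:C, 11:N, 12:O
edges: (4,5,s); (4,7,d); (5,11,s); (5,12,d); (6,1,s); (8,10,d); (11,1,s)


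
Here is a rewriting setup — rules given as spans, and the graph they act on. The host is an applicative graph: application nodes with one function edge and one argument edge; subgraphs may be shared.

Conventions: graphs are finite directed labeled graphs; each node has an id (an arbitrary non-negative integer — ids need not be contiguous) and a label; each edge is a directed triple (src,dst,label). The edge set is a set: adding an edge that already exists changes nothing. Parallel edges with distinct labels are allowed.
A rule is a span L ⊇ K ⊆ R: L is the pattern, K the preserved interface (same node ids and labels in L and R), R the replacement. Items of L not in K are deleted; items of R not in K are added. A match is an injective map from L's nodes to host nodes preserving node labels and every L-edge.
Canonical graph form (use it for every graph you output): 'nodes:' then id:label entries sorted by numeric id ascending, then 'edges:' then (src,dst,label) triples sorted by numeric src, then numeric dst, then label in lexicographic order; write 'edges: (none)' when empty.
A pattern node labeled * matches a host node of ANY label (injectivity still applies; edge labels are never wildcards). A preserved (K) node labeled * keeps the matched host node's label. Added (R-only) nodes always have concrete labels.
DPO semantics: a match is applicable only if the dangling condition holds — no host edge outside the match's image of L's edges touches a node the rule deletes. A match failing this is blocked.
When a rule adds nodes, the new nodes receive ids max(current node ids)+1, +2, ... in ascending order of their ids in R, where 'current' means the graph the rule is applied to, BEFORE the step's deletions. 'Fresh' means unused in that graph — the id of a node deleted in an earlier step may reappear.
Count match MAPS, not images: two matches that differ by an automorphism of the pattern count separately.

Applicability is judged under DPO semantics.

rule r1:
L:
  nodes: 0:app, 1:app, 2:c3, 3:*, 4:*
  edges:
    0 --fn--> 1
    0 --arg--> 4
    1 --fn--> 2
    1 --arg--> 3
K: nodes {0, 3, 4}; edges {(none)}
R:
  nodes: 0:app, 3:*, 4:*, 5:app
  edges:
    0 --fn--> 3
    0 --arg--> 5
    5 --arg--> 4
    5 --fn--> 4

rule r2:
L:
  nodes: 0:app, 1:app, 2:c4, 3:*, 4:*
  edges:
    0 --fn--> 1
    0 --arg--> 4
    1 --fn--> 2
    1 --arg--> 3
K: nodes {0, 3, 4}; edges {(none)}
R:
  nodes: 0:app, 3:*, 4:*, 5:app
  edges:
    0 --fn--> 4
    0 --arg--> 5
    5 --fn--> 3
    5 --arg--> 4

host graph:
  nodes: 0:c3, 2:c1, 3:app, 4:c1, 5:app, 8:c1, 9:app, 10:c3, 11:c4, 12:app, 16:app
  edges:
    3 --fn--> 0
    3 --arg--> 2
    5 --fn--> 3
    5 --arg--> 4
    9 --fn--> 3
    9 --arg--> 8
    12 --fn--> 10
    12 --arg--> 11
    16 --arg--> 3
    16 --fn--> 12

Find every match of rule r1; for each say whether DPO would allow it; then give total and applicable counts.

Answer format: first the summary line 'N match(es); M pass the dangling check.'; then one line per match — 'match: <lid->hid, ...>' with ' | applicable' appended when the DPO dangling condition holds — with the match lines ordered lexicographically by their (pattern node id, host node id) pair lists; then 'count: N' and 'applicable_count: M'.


3 match(es); 1 pass the dangling check.
match: 0->5, 1->3, 2->0, 3->2, 4->4
match: 0->9, 1->3, 2->0, 3->2, 4->8
match: 0->16, 1->12, 2->10, 3->11, 4->3 | applicable
count: 3
applicable_count: 1


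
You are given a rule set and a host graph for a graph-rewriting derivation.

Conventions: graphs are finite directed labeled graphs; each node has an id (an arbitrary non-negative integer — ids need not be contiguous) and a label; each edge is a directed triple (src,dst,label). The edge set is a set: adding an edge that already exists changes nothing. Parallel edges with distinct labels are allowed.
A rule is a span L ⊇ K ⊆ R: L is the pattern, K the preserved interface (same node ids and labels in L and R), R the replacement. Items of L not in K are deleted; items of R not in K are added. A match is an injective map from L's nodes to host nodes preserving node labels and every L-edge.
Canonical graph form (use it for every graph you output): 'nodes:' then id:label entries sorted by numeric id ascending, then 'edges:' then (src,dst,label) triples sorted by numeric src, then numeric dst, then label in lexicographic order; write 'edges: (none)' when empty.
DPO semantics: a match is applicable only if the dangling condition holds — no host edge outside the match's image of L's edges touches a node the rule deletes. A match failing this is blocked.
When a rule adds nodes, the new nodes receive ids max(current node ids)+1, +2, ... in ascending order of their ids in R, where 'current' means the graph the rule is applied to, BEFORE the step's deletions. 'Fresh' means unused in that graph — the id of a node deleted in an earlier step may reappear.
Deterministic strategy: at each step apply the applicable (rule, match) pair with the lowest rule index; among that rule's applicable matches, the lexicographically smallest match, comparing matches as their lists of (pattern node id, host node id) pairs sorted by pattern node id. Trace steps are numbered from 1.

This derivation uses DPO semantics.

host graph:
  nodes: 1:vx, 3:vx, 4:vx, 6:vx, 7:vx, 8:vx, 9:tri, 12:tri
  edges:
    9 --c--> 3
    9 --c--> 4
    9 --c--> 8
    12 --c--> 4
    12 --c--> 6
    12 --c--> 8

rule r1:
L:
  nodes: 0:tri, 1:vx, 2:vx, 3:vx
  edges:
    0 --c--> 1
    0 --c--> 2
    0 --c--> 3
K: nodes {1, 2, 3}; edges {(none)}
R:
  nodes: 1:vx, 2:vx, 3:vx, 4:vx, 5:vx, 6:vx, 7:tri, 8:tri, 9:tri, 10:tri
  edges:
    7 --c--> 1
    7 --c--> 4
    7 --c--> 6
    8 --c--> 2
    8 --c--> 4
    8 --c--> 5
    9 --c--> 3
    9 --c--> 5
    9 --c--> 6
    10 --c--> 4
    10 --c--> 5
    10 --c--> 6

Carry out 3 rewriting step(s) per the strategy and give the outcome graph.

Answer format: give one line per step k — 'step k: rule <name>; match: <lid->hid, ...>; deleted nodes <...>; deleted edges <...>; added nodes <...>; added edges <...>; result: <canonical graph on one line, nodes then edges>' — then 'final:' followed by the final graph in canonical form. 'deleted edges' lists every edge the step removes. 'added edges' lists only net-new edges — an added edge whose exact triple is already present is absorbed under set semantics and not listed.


step 1: rule r1; match: 0->9, 1->3, 2->4, 3->8; deleted nodes 9; deleted edges (9,3,c); (9,4,c); (9,8,c); added nodes 13, 14, 15, 16, 17, 18, 19; added edges (16,3,c); (16,13,c); (16,15,c); (17,4,c); (17,13,c); (17,14,c); (18,8,c); (18,14,c); (18,15,c); (19,13,c); (19,14,c); (19,15,c); result: nodes: 1:vx, 3:vx, 4:vx, 6:vx, 7:vx, 8:vx, 12:tri, 13:vx, 14:vx, 15:vx, 16:tri, 17:tri, 18:tri, 19:tri edges: (12,4,c); (12,6,c); (12,8,c); (16,3,c); (16,13,c); (16,15,c); (17,4,c); (17,13,c); (17,14,c); (18,8,c); (18,14,c); (18,15,c); (19,13,c); (19,14,c); (19,15,c)
step 2: rule r1; match: 0->12, 1->4, 2->6, 3->8; deleted nodes 12; deleted edges (12,4,c); (12,6,c); (12,8,c); added nodes 20, 21, 22, 23, 24, 25, 26; added edges (23,4,c); (23,20,c); (23,22,c); (24,6,c); (24,20,c); (24,21,c); (25,8,c); (25,21,c); (25,22,c); (26,20,c); (26,21,c); (26,22,c); result: nodes: 1:vx, 3:vx, 4:vx, 6:vx, 7:vx, 8:vx, 13:vx, 14:vx, 15:vx, 16:tri, 17:tri, 18:tri, 19:tri, 20:vx, 21:vx, 22:vx, 23:tri, 24:tri, 25:tri, 26:tri edges: (16,3,c); (16,13,c); (16,15,c); (17,4,c); (17,13,c); (17,14,c); (18,8,c); (18,14,c); (18,15,c); (19,13,c); (19,14,c); (19,15,c); (23,4,c); (23,20,c); (23,22,c); (24,6,c); (24,20,c); (24,21,c); (25,8,c); (25,21,c); (25,22,c); (26,20,c); (26,21,c); (26,22,c)
step 3: rule r1; match: 0->16, 1->3, 2->13, 3->15; deleted nodes 16; deleted edges (16,3,c); (16,13,c); (16,15,c); added nodes 27, 28, 29, 30, 31, 32, 33; added edges (30,3,c); (30,27,c); (30,29,c); (31,13,c); (31,27,c); (31,28,c); (32,15,c); (32,28,c); (32,29,c); (33,27,c); (33,28,c); (33,29,c); result: nodes: 1:vx, 3:vx, 4:vx, 6:vx, 7:vx, 8:vx, 13:vx, 14:vx, 15:vx, 17:tri, 18:tri, 19:tri, 20:vx, 21:vx, 22:vx, 23:tri, 24:tri, 25:tri, 26:tri, 27:vx, 28:vx, 29:vx, 30:tri, 31:tri, 32:tri, 33:tri edges: (17,4,c); (17,13,c); (17,14,c); (18,8,c); (18,14,c); (18,15,c); (19,13,c); (19,14,c); (19,15,c); (23,4,c); (23,20,c); (23,22,c); (24,6,c); (24,20,c); (24,21,c); (25,8,c); (25,21,c); (25,22,c); (26,20,c); (26,21,c); (26,22,c); (30,3,c); (30,27,c); (30,29,c); (31,13,c); (31,27,c); (31,28,c); (32,15,c); (32,28,c); (32,29,c); (33,27,c); (33,28,c); (33,29,c)
final:
nodes: 1:vx, 3:vx, 4:vx, 6:vx, 7:vx, 8:vx, 13:vx, 14:vx, 15:vx, 17:tri, 18:tri, 19:tri, 20:vx, 21:vx, 22:vx, 23:tri, 24:tri, 25:tri, 26:tri, 27:vx, 28:vx, 29:vx, 30:tri, 31:tri, 32:tri, 33:tri
edges: (17,4,c); (17,13,c); (17,14,c); (18,8,c); (18,14,c); (18,15,c); (19,13,c); (19,14,c); (19,15,c); (23,4,c); (23,20,c); (23,22,c); (24,6,c); (24,20,c); (24,21,c); (25,8,c); (25,21,c); (25,22,c); (26,20,c); (26,21,c); (26,22,c); (30,3,c); (30,27,c); (30,29,c); (31,13,c); (31,27,c); (31,28,c); (32,15,c); (32,28,c); (32,29,c); (33,27,c); (33,28,c); (33,29,c)


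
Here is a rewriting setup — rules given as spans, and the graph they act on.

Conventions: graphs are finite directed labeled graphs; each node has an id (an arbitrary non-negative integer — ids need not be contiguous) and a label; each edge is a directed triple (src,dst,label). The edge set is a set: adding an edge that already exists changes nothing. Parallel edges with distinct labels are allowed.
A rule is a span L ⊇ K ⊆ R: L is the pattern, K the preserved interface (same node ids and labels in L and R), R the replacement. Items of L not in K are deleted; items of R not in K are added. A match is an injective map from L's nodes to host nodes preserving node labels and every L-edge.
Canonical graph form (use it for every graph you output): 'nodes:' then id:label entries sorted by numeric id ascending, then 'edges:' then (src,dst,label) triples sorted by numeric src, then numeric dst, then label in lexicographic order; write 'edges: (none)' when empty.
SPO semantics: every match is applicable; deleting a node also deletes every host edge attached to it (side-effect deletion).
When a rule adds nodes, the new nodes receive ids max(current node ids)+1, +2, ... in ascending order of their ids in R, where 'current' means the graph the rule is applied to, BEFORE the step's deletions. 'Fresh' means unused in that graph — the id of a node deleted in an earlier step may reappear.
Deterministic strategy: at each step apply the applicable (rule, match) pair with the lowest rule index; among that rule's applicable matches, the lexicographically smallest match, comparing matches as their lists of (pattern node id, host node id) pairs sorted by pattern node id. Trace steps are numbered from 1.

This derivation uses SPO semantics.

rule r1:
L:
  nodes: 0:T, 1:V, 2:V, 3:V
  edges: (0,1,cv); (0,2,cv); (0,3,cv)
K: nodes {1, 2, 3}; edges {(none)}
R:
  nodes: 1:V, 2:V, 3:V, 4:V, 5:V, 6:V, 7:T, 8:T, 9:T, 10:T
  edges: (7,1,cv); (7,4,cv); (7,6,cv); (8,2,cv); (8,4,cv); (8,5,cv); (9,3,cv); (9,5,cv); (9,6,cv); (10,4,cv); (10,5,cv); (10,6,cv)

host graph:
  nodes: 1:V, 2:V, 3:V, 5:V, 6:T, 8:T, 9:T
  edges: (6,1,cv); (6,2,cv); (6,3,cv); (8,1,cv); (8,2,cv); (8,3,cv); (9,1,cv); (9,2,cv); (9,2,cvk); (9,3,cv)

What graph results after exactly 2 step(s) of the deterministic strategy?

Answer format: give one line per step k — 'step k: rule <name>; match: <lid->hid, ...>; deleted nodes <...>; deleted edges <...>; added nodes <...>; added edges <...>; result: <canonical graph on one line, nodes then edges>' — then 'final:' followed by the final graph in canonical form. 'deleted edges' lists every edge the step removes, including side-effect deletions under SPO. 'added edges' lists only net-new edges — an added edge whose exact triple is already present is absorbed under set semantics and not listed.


step 1: rule r1; match: 0->6, 1->1, 2->2, 3->3; deleted nodes 6; deleted edges (6,1,cv); (6,2,cv); (6,3,cv); added nodes 10, 11, 12, 13, 14, 15, 16; added edges (13,1,cv); (13,10,cv); (13,12,cv); (14,2,cv); (14,10,cv); (14,11,cv); (15,3,cv); (15,11,cv); (15,12,cv); (16,10,cv); (16,11,cv); (16,12,cv); result: nodes: 1:V, 2:V, 3:V, 5:V, 8:T, 9:T, 10:V, 11:V, 12:V, 13:T, 14:T, 15:T, 16:T edges: (8,1,cv); (8,2,cv); (8,3,cv); (9,1,cv); (9,2,cv); (9,2,cvk); (9,3,cv); (13,1,cv); (13,10,cv); (13,12,cv); (14,2,cv); (14,10,cv); (14,11,cv); (15,3,cv); (15,11,cv); (15,12,cv); (16,10,cv); (16,11,cv); (16,12,cv)
step 2: rule r1; match: 0->8, 1->1, 2->2, 3->3; deleted nodes 8; deleted edges (8,1,cv); (8,2,cv); (8,3,cv); added nodes 17, 18, 19, 20, 21, 22, 23; added edges (20,1,cv); (20,17,cv); (20,19,cv); (21,2,cv); (21,17,cv); (21,18,cv); (22,3,cv); (22,18,cv); (22,19,cv); (23,17,cv); (23,18,cv); (23,19,cv); result: nodes: 1:V, 2:V, 3:V, 5:V, 9:T, 10:V, 11:V, 12:V, 13:T, 14:T, 15:T, 16:T, 17:V, 18:V, 19:V, 20:T, 21:T, 22:T, 23:T edges: (9,1,cv); (9,2,cv); (9,2,cvk); (9,3,cv); (13,1,cv); (13,10,cv); (13,12,cv); (14,2,cv); (14,10,cv); (14,11,cv); (15,3,cv); (15,11,cv); (15,12,cv); (16,10,cv); (16,11,cv); (16,12,cv); (20,1,cv); (20,17,cv); (20,19,cv); (21,2,cv); (21,17,cv); (21,18,cv); (22,3,cv); (22,18,cv); (22,19,cv); (23,17,cv); (23,18,cv); (23,19,cv)
final:
nodes: 1:V, 2:V, 3:V, 5:V, 9:T, 10:V, 11:V, 12:V, 13:T, 14:T, 15:T, 16:T, 17:V, 18:V, 19:V, 20:T, 21:T, 22:T, 23:T
edges: (9,1,cv); (9,2,cv); (9,2,cvk); (9,3,cv); (13,1,cv); (13,10,cv); (13,12,cv); (14,2,cv); (14,10,cv); (14,11,cv); (15,3,cv); (15,11,cv); (15,12,cv); (16,10,cv); (16,11,cv); (16,12,cv); (20,1,cv); (20,17,cv); (20,19,cv); (21,2,cv); (21,17,cv); (21,18,cv); (22,3,cv); (22,18,cv); (22,19,cv); (23,17,cv); (23,18,cv); (23,19,cv)


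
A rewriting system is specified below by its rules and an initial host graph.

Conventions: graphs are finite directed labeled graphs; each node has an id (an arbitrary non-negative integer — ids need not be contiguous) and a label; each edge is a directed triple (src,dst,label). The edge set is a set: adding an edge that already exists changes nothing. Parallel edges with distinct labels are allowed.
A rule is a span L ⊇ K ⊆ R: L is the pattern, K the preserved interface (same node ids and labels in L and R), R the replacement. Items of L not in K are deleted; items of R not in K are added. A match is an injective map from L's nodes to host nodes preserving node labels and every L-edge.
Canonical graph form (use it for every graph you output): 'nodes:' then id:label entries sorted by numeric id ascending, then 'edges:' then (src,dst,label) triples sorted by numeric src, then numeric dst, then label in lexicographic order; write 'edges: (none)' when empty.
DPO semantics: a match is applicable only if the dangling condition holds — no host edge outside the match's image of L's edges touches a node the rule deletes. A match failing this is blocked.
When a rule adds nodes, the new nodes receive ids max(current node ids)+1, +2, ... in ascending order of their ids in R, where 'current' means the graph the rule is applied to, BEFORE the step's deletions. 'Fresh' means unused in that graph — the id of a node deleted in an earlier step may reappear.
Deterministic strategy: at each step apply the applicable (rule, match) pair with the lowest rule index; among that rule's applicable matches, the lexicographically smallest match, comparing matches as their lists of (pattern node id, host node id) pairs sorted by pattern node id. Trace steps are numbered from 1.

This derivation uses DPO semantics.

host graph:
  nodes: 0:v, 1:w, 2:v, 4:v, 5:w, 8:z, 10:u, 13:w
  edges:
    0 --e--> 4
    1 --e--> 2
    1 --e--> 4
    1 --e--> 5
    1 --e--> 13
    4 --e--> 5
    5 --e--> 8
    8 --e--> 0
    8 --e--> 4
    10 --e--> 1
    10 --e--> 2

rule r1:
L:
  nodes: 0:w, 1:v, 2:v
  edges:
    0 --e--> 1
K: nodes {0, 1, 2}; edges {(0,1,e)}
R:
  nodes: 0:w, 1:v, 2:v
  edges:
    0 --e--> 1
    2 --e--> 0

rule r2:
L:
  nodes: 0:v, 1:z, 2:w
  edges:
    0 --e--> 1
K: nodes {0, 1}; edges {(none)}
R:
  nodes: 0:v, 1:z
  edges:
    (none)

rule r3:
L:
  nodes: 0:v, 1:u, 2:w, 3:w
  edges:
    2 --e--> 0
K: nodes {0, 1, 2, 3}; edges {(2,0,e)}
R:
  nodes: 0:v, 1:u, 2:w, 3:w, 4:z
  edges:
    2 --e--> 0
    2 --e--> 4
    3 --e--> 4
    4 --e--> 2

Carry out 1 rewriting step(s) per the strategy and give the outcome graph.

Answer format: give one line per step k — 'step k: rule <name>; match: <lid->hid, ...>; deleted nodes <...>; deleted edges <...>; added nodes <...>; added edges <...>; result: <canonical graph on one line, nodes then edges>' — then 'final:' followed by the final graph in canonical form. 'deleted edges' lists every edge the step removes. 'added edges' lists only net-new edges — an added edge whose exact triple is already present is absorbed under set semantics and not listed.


step 1: rule r1; match: 0->1, 1->2, 2->0; deleted nodes (none); deleted edges (none); added nodes (none); added edges (0,1,e); result: nodes: 0:v, 1:w, 2:v, 4:v, 5:w, 8:z, 10:u, 13:w edges: (0,1,e); (0,4,e); (1,2,e); (1,4,e); (1,5,e); (1,13,e); (4,5,e); (5,8,e); (8,0,e); (8,4,e); (10,1,e); (10,2,e)
final:
nodes: 0:v, 1:w, 2:v, 4:v, 5:w, 8:z, 10:u, 13:w
edges: (0,1,e); (0,4,e); (1,2,e); (1,4,e); (1,5,e); (1,13,e); (4,5,e); (5,8,e); (8,0,e); (8,4,e); (10,1,e); (10,2,e)


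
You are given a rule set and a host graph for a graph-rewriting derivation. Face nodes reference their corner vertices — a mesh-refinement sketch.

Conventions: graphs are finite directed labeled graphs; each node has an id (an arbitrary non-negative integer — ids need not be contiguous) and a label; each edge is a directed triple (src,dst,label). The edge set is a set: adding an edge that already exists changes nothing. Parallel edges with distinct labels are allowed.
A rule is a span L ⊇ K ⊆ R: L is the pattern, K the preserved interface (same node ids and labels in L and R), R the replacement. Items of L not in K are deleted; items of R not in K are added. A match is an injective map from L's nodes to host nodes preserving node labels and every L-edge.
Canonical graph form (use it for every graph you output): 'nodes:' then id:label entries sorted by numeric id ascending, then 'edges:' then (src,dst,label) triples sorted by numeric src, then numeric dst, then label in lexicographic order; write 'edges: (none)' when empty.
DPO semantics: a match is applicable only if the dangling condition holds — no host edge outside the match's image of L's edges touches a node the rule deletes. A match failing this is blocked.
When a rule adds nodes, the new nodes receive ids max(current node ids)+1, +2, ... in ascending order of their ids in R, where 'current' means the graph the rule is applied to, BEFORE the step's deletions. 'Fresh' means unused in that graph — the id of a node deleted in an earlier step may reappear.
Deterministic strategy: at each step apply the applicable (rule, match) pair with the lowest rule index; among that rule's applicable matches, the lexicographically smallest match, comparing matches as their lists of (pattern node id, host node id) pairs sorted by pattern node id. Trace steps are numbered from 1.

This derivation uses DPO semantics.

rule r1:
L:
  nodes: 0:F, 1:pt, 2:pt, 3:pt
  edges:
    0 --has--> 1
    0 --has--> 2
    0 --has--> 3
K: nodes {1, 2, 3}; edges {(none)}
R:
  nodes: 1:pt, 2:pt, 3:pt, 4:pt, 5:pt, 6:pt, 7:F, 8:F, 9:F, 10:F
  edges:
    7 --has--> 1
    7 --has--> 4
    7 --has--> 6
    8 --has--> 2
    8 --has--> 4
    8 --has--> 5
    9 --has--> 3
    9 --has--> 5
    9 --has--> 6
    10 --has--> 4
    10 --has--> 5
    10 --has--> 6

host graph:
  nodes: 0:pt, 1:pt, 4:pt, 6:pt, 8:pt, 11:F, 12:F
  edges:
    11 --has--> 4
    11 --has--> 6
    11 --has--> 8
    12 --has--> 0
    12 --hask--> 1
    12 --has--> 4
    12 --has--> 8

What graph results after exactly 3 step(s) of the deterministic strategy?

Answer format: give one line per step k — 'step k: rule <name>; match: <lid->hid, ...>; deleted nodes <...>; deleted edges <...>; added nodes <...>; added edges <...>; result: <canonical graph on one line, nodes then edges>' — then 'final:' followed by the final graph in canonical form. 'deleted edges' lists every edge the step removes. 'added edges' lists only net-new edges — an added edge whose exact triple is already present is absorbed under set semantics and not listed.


step 1: rule r1; match: 0->11, 1->4, 2->6, 3->8; deleted nodes 11; deleted edges (11,4,has); (11,6,has); (11,8,has); added nodes 13, 14, 15, 16, 17, 18, 19; added edges (16,4,has); (16,13,has); (16,15,has); (17,6,has); (17,13,has); (17,14,has); (18,8,has); (18,14,has); (18,15,has); (19,13,has); (19,14,has); (19,15,has); result: nodes: 0:pt, 1:pt, 4:pt, 6:pt, 8:pt, 12:F, 13:pt, 14:pt, 15:pt, 16:F, 17:F, 18:F, 19:F edges: (12,0,has); (12,1,hask); (12,4,has); (12,8,has); (16,4,has); (16,13,has); (16,15,has); (17,6,has); (17,13,has); (17,14,has); (18,8,has); (18,14,has); (18,15,has); (19,13,has); (19,14,has); (19,15,has)
step 2: rule r1; match: 0->16, 1->4, 2->13, 3->15; deleted nodes 16; deleted edges (16,4,has); (16,13,has); (16,15,has); added nodes 20, 21, 22, 23, 24, 25, 26; added edges (23,4,has); (23,20,has); (23,22,has); (24,13,has); (24,20,has); (24,21,has); (25,15,has); (25,21,has); (25,22,has); (26,20,has); (26,21,has); (26,22,has); result: nodes: 0:pt, 1:pt, 4:pt, 6:pt, 8:pt, 12:F, 13:pt, 14:pt, 15:pt, 17:F, 18:F, 19:F, 20:pt, 21:pt, 22:pt, 23:F, 24:F, 25:F, 26:F edges: (12,0,has); (12,1,hask); (12,4,has); (12,8,has); (17,6,has); (17,13,has); (17,14,has); (18,8,has); (18,14,has); (18,15,has); (19,13,has); (19,14,has); (19,15,has); (23,4,has); (23,20,has); (23,22,has); (24,13,has); (24,20,has); (24,21,has); (25,15,has); (25,21,has); (25,22,has); (26,20,has); (26,21,has); (26,22,has)
step 3: rule r1; match: 0->17, 1->6, 2->13, 3->14; deleted nodes 17; deleted edges (17,6,has); (17,13,has); (17,14,has); added nodes 27, 28, 29, 30, 31, 32, 33; added edges (30,6,has); (30,27,has); (30,29,has); (31,13,has); (31,27,has); (31,28,has); (32,14,has); (32,28,has); (32,29,has); (33,27,has); (33,28,has); (33,29,has); result: nodes: 0:pt, 1:pt, 4:pt, 6:pt, 8:pt, 12:F, 13:pt, 14:pt, 15:pt, 18:F, 19:F, 20:pt, 21:pt, 22:pt, 23:F, 24:F, 25:F, 26:F, 27:pt, 28:pt, 29:pt, 30:F, 31:F, 32:F, 33:F edges: (12,0,has); (12,1,hask); (12,4,has); (12,8,has); (18,8,has); (18,14,has); (18,15,has); (19,13,has); (19,14,has); (19,15,has); (23,4,has); (23,20,has); (23,22,has); (24,13,has); (24,20,has); (24,21,has); (25,15,has); (25,21,has); (25,22,has); (26,20,has); (26,21,has); (26,22,has); (30,6,has); (30,27,has); (30,29,has); (31,13,has); (31,27,has); (31,28,has); (32,14,has); (32,28,has); (32,29,has); (33,27,has); (33,28,has); (33,29,has)
final:
nodes: 0:pt, 1:pt, 4:pt, 6:pt, 8:pt, 12:F, 13:pt, 14:pt, 15:pt, 18:F, 19:F, 20:pt, 21:pt, 22:pt, 23:F, 24:F, 25:F, 26:F, 27:pt, 28:pt, 29:pt, 30:F, 31:F, 32:F, 33:F
edges: (12,0,has); (12,1,hask); (12,4,has); (12,8,has); (18,8,has); (18,14,has); (18,15,has); (19,13,has); (19,14,has); (19,15,has); (23,4,has); (23,20,has); (23,22,has); (24,13,has); (24,20,has); (24,21,has); (25,15,has); (25,21,has); (25,22,has); (26,20,has); (26,21,has); (26,22,has); (30,6,has); (30,27,has); (30,29,has); (31,13,has); (31,27,has); (31,28,has); (32,14,has); (32,28,has); (32,29,has); (33,27,has); (33,28,has); (33,29,has)
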